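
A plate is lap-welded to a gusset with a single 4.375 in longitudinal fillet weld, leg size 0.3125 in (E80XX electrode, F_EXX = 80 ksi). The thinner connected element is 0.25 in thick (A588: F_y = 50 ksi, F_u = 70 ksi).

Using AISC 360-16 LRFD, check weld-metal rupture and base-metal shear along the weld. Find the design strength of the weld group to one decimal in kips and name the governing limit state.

32.8 kips (base-metal shear governs)

Weld metal: throat = 0.707×0.3125 = 0.22094 in, L = 4.375 in. φR_n = 0.75 × 0.6 × 80 × 0.22094 × 4.375 = 34.8 kips.
Base metal shear (0.25 in plate): yield φR_n = 1.0×0.6×50×0.25×4.375 = 32.8 kips; rupture φR_n = 0.75×0.6×70×0.25×4.375 = 34.5 kips; take 32.8 kips (yield).
Governing: min(34.8, 32.8) = 32.8 kips → base-metal shear.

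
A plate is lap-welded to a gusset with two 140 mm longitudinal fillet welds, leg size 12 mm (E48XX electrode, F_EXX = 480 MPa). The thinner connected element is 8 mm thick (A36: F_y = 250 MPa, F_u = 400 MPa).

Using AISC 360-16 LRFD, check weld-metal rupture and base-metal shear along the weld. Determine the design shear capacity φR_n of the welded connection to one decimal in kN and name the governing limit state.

Weld metal: throat = 0.707×12 = 8.484 mm, L = 2×140 = 280 mm. φR_n = 0.75 × 0.6 × 480 × 8.484 × 280 = 513.1 kN.
Base metal shear (8 mm plate): yield φR_n = 1.0×0.6×250×8×280 = 336.0 kN; rupture φR_n = 0.75×0.6×400×8×280 = 403.2 kN; take 336.0 kN (yield).
Governing: min(513.1, 336.0) = 336.0 kN → base-metal shear.

336.0 kN (base-metal shear governs)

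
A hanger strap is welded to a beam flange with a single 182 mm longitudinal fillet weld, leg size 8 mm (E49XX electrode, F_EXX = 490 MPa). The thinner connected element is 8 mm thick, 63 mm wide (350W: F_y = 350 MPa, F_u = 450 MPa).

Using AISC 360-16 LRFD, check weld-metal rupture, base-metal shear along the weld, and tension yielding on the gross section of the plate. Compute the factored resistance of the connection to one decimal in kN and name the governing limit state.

Weld metal: throat = 0.707×8 = 5.656 mm, L = 182 mm. φR_n = 0.75 × 0.6 × 490 × 5.656 × 182 = 227.0 kN.
Base metal shear (8 mm plate): yield φR_n = 1.0×0.6×350×8×182 = 305.8 kN; rupture φR_n = 0.75×0.6×450×8×182 = 294.8 kN; take 294.8 kN (rupture).
Tension yield (gross): A_g = 63×8 = 504 mm². φR_n = 0.90 × 350 × 504 = 158.8 kN.
Governing: min(227.0, 294.8, 158.8) = 158.8 kN → gross-section yield.

158.8 kN (gross-section yield governs)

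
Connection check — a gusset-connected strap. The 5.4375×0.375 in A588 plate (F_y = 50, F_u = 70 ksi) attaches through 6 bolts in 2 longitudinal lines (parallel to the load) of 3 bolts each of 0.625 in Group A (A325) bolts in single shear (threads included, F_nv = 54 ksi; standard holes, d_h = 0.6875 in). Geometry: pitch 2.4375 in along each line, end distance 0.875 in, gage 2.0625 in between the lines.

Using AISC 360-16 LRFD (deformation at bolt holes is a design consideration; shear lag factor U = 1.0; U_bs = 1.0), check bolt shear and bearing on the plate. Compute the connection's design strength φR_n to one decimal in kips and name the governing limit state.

Bolt shear: A_b = π(0.625)²/4 = 0.3068 in². φR_n = 0.75 × 54 × 0.3068 × 6 × 1 = 74.6 kips.
Bearing (0.375 in plate, F_u = 70 ksi): end bolts L_c = 0.875 − 0.6875/2 = 0.53125, R_n = min(1.2×0.53125×0.375×70, 2.4×0.625×0.375×70) = 16.734 kips/bolt; interior L_c = 2.4375 − 0.6875 = 1.75, R_n = 39.375 kips/bolt. φR_n = 0.75 × (2×16.734 + 4×39.375) = 143.2 kips.
Governing: min(74.6, 143.2) = 74.6 kips → bolt shear.

74.6 kips (bolt shear governs)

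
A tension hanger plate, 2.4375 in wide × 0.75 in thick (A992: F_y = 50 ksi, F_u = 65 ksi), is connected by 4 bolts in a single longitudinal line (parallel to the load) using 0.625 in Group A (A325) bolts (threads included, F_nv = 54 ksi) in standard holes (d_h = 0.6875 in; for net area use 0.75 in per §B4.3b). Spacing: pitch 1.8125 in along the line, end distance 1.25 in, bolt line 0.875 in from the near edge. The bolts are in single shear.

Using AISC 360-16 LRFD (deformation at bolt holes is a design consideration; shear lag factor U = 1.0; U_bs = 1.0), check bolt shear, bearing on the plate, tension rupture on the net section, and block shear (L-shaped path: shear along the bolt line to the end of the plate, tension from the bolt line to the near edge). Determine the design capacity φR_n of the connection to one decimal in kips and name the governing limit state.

Bolt shear: A_b = π(0.625)²/4 = 0.3068 in². φR_n = 0.75 × 54 × 0.3068 × 4 × 1 = 49.7 kips.
Bearing (0.75 in plate, F_u = 65 ksi): end bolts L_c = 1.25 − 0.6875/2 = 0.90625, R_n = min(1.2×0.90625×0.75×65, 2.4×0.625×0.75×65) = 53.016 kips/bolt; interior L_c = 1.8125 − 0.6875 = 1.125, R_n = 65.813 kips/bolt. φR_n = 0.75 × (1×53.016 + 3×65.813) = 187.8 kips.
Tension rupture (net): A_n = (2.4375 − 1×0.75)×0.75 = 1.2656 in² (U = 1.0, A_e = A_n). φR_n = 0.75 × 65 × 1.2656 = 61.7 kips.
Block shear: shear path 1×[1.25+3×1.8125] = 1×6.6875 in, A_gv = 5.0156, A_nv = 1×(6.6875 − 3.5×0.75)×0.75 = 3.0469 in²; tension to near edge: (0.875 − 0.5×0.75)×0.75 = 0.375 in². R_n = min(0.6×65×3.0469, 0.6×50×5.0156) + 1.0×65×0.375 = min(118.83, 150.47) + 24.375 = 143.21 kips. φR_n = 0.75 × 143.21 = 107.4 kips.
Governing: min(49.7, 187.8, 61.7, 107.4) = 49.7 kips → bolt shear.

49.7 kips (bolt shear governs)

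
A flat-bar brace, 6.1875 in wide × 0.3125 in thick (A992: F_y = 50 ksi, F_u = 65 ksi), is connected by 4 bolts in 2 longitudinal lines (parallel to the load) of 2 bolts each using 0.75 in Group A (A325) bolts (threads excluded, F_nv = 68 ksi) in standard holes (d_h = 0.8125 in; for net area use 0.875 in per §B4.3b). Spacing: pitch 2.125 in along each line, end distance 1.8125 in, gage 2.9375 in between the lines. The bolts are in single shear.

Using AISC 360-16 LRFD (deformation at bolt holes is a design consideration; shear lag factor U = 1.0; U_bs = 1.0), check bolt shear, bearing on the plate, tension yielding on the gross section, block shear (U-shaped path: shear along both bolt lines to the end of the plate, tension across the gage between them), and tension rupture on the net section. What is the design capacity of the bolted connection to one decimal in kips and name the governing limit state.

67.6 kips (net-section rupture governs)

Bolt shear: A_b = π(0.75)²/4 = 0.44179 in². φR_n = 0.75 × 68 × 0.44179 × 4 × 1 = 90.1 kips.
Bearing (0.3125 in plate, F_u = 65 ksi): end bolts L_c = 1.8125 − 0.8125/2 = 1.40625, R_n = min(1.2×1.40625×0.3125×65, 2.4×0.75×0.3125×65) = 34.277 kips/bolt; interior L_c = 2.125 − 0.8125 = 1.3125, R_n = 31.992 kips/bolt. φR_n = 0.75 × (2×34.277 + 2×31.992) = 99.4 kips.
Tension yield (gross): A_g = 6.1875×0.3125 = 1.9336 in². φR_n = 0.90 × 50 × 1.9336 = 87.0 kips.
Block shear: shear path 2×[1.8125+1×2.125] = 2×3.9375 in, A_gv = 2.4609, A_nv = 2×(3.9375 − 1.5×0.875)×0.3125 = 1.6406 in²; tension across gage: (2.9375 − 1×0.875)×0.3125 = 0.64453 in². R_n = min(0.6×65×1.6406, 0.6×50×2.4609) + 1.0×65×0.64453 = min(63.983, 73.827) + 41.894 = 105.88 kips. φR_n = 0.75 × 105.88 = 79.4 kips.
Tension rupture (net): A_n = (6.1875 − 2×0.875)×0.3125 = 1.3867 in² (U = 1.0, A_e = A_n). φR_n = 0.75 × 65 × 1.3867 = 67.6 kips.
Governing: min(90.1, 99.4, 87.0, 79.4, 67.6) = 67.6 kips → net-section rupture.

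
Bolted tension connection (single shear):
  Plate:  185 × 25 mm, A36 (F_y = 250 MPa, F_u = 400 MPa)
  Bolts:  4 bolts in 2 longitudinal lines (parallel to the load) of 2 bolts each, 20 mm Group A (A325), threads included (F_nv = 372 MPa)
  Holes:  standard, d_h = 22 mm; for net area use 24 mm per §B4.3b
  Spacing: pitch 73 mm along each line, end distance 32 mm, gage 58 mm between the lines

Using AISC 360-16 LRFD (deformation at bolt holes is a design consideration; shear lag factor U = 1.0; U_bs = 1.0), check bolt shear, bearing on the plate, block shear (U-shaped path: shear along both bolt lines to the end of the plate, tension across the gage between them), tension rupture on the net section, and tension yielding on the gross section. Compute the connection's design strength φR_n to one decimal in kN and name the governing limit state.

Bolt shear: A_b = π(20)²/4 = 314.16 mm². φR_n = 0.75 × 372 × 314.16 × 4 × 1 = 350.6 kN.
Bearing (25 mm plate, F_u = 400 MPa): end bolts L_c = 32 − 22/2 = 21, R_n = min(1.2×21×25×400, 2.4×20×25×400) = 252 kN/bolt; interior L_c = 73 − 22 = 51, R_n = 480 kN/bolt. φR_n = 0.75 × (2×252 + 2×480) = 1098.0 kN.
Block shear: shear path 2×[32+1×73] = 2×105 mm, A_gv = 5250, A_nv = 2×(105 − 1.5×24)×25 = 3450 mm²; tension across gage: (58 − 1×24)×25 = 850 mm². R_n = min(0.6×400×3450, 0.6×250×5250) + 1.0×400×850 = min(828, 787.5) + 340 = 1127.5 kN. φR_n = 0.75 × 1127.5 = 845.6 kN.
Tension rupture (net): A_n = (185 − 2×24)×25 = 3425 mm² (U = 1.0, A_e = A_n). φR_n = 0.75 × 400 × 3425 = 1027.5 kN.
Tension yield (gross): A_g = 185×25 = 4625 mm². φR_n = 0.90 × 250 × 4625 = 1040.6 kN.
Governing: min(350.6, 1098.0, 845.6, 1027.5, 1040.6) = 350.6 kN → bolt shear.

350.6 kN (bolt shear governs)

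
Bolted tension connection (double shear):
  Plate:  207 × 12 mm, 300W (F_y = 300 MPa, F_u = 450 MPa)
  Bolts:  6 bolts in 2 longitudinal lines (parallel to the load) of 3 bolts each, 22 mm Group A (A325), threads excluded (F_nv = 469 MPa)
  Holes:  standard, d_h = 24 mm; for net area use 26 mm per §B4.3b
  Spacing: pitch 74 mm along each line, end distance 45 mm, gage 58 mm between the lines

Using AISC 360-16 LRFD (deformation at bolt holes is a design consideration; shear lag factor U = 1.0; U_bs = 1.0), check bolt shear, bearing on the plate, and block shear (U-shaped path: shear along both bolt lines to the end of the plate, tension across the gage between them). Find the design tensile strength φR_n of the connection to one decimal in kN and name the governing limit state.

751.7 kN (block shear governs)

Bolt shear: A_b = π(22)²/4 = 380.13 mm². φR_n = 0.75 × 469 × 380.13 × 6 × 2 = 1604.5 kN.
Bearing (12 mm plate, F_u = 450 MPa): end bolts L_c = 45 − 24/2 = 33, R_n = min(1.2×33×12×450, 2.4×22×12×450) = 213.84 kN/bolt; interior L_c = 74 − 24 = 50, R_n = 285.12 kN/bolt. φR_n = 0.75 × (2×213.84 + 4×285.12) = 1176.1 kN.
Block shear: shear path 2×[45+2×74] = 2×193 mm, A_gv = 4632, A_nv = 2×(193 − 2.5×26)×12 = 3072 mm²; tension across gage: (58 − 1×26)×12 = 384 mm². R_n = min(0.6×450×3072, 0.6×300×4632) + 1.0×450×384 = min(829.44, 833.76) + 172.8 = 1002.2 kN. φR_n = 0.75 × 1002.2 = 751.7 kN.
Governing: min(1604.5, 1176.1, 751.7) = 751.7 kN → block shear.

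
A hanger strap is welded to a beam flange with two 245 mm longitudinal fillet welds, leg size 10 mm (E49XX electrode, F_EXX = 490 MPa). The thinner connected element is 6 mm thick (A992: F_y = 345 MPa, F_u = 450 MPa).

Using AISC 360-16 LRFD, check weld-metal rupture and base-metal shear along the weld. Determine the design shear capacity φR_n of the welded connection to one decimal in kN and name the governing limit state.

595.4 kN (base-metal shear governs)

Weld metal: throat = 0.707×10 = 7.07 mm, L = 2×245 = 490 mm. φR_n = 0.75 × 0.6 × 490 × 7.07 × 490 = 763.9 kN.
Base metal shear (6 mm plate): yield φR_n = 1.0×0.6×345×6×490 = 608.6 kN; rupture φR_n = 0.75×0.6×450×6×490 = 595.4 kN; take 595.4 kN (rupture).
Governing: min(763.9, 595.4) = 595.4 kN → base-metal shear.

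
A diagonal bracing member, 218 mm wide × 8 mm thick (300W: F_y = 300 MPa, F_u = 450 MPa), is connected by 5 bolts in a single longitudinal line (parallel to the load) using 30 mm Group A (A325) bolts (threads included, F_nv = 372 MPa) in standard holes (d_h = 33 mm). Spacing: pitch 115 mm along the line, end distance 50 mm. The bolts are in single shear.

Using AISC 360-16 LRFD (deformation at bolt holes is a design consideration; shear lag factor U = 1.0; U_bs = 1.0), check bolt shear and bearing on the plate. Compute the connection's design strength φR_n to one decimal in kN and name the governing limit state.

Bolt shear: A_b = π(30)²/4 = 706.86 mm². φR_n = 0.75 × 372 × 706.86 × 5 × 1 = 986.1 kN.
Bearing (8 mm plate, F_u = 450 MPa): end bolts L_c = 50 − 33/2 = 33.5, R_n = min(1.2×33.5×8×450, 2.4×30×8×450) = 144.72 kN/bolt; interior L_c = 115 − 33 = 82, R_n = 259.2 kN/bolt. φR_n = 0.75 × (1×144.72 + 4×259.2) = 886.1 kN.
Governing: min(986.1, 886.1) = 886.1 kN → bearing.

886.1 kN (bearing governs)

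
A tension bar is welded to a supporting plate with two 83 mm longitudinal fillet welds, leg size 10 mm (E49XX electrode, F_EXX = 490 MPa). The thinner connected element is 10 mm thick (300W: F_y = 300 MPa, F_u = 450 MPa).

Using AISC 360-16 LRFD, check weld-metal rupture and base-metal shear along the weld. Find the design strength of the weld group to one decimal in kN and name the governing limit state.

Weld metal: throat = 0.707×10 = 7.07 mm, L = 2×83 = 166 mm. φR_n = 0.75 × 0.6 × 490 × 7.07 × 166 = 258.8 kN.
Base metal shear (10 mm plate): yield φR_n = 1.0×0.6×300×10×166 = 298.8 kN; rupture φR_n = 0.75×0.6×450×10×166 = 336.2 kN; take 298.8 kN (yield).
Governing: min(258.8, 298.8) = 258.8 kN → weld metal.

258.8 kN (weld metal governs)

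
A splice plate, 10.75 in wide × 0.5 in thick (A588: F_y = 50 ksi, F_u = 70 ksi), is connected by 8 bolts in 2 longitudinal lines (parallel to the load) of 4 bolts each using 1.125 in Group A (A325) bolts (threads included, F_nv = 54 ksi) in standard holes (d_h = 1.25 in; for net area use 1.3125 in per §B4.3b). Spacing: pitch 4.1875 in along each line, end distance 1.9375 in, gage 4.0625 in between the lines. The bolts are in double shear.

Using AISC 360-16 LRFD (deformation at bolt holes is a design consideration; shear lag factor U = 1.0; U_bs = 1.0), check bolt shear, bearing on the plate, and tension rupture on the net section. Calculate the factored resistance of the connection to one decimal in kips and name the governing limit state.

Bolt shear: A_b = π(1.125)²/4 = 0.99402 in². φR_n = 0.75 × 54 × 0.99402 × 8 × 2 = 644.1 kips.
Bearing (0.5 in plate, F_u = 70 ksi): end bolts L_c = 1.9375 − 1.25/2 = 1.3125, R_n = min(1.2×1.3125×0.5×70, 2.4×1.125×0.5×70) = 55.125 kips/bolt; interior L_c = 4.1875 − 1.25 = 2.9375, R_n = 94.5 kips/bolt. φR_n = 0.75 × (2×55.125 + 6×94.5) = 507.9 kips.
Tension rupture (net): A_n = (10.75 − 2×1.3125)×0.5 = 4.0625 in² (U = 1.0, A_e = A_n). φR_n = 0.75 × 70 × 4.0625 = 213.3 kips.
Governing: min(644.1, 507.9, 213.3) = 213.3 kips → net-section rupture.

213.3 kips (net-section rupture governs)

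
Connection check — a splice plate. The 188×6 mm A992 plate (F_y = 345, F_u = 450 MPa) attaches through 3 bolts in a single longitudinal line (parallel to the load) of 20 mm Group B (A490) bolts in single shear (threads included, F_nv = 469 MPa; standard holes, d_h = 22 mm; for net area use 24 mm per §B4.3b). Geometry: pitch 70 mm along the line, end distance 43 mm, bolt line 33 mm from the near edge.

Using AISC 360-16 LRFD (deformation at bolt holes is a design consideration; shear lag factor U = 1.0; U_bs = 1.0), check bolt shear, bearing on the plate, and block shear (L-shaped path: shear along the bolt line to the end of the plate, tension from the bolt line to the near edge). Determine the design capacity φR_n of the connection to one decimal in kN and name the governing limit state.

Bolt shear: A_b = π(20)²/4 = 314.16 mm². φR_n = 0.75 × 469 × 314.16 × 3 × 1 = 331.5 kN.
Bearing (6 mm plate, F_u = 450 MPa): end bolts L_c = 43 − 22/2 = 32, R_n = min(1.2×32×6×450, 2.4×20×6×450) = 103.68 kN/bolt; interior L_c = 70 − 22 = 48, R_n = 129.6 kN/bolt. φR_n = 0.75 × (1×103.68 + 2×129.6) = 272.2 kN.
Block shear: shear path 1×[43+2×70] = 1×183 mm, A_gv = 1098, A_nv = 1×(183 − 2.5×24)×6 = 738 mm²; tension to near edge: (33 − 0.5×24)×6 = 126 mm². R_n = min(0.6×450×738, 0.6×345×1098) + 1.0×450×126 = min(199.26, 227.29) + 56.7 = 255.96 kN. φR_n = 0.75 × 255.96 = 192.0 kN.
Governing: min(331.5, 272.2, 192.0) = 192.0 kN → block shear.

192.0 kN (block shear governs)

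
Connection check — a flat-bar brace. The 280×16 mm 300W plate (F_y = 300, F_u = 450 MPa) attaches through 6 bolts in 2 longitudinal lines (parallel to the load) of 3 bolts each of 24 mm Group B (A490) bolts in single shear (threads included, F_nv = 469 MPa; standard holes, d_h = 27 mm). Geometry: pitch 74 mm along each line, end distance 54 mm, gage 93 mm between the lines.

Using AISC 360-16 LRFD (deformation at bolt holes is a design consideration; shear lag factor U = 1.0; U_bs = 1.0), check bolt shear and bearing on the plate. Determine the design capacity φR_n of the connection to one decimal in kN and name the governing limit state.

954.8 kN (bolt shear governs)

Bolt shear: A_b = π(24)²/4 = 452.39 mm². φR_n = 0.75 × 469 × 452.39 × 6 × 1 = 954.8 kN.
Bearing (16 mm plate, F_u = 450 MPa): end bolts L_c = 54 − 27/2 = 40.5, R_n = min(1.2×40.5×16×450, 2.4×24×16×450) = 349.92 kN/bolt; interior L_c = 74 − 27 = 47, R_n = 406.08 kN/bolt. φR_n = 0.75 × (2×349.92 + 4×406.08) = 1743.1 kN.
Governing: min(954.8, 1743.1) = 954.8 kN → bolt shear.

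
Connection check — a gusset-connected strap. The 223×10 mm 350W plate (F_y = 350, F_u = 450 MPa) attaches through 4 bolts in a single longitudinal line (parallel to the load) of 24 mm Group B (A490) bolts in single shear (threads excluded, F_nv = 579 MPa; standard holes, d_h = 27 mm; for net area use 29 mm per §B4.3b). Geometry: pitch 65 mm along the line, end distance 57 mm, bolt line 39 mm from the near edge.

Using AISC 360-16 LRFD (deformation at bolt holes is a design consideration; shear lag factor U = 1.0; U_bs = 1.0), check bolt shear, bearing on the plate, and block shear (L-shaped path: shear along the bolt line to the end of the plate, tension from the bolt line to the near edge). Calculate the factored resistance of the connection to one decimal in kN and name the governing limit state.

Bolt shear: A_b = π(24)²/4 = 452.39 mm². φR_n = 0.75 × 579 × 452.39 × 4 × 1 = 785.8 kN.
Bearing (10 mm plate, F_u = 450 MPa): end bolts L_c = 57 − 27/2 = 43.5, R_n = min(1.2×43.5×10×450, 2.4×24×10×450) = 234.9 kN/bolt; interior L_c = 65 − 27 = 38, R_n = 205.2 kN/bolt. φR_n = 0.75 × (1×234.9 + 3×205.2) = 637.9 kN.
Block shear: shear path 1×[57+3×65] = 1×252 mm, A_gv = 2520, A_nv = 1×(252 − 3.5×29)×10 = 1505 mm²; tension to near edge: (39 − 0.5×29)×10 = 245 mm². R_n = min(0.6×450×1505, 0.6×350×2520) + 1.0×450×245 = min(406.35, 529.2) + 110.25 = 516.6 kN. φR_n = 0.75 × 516.6 = 387.5 kN.
Governing: min(785.8, 637.9, 387.5) = 387.5 kN → block shear.

387.5 kN (block shear governs)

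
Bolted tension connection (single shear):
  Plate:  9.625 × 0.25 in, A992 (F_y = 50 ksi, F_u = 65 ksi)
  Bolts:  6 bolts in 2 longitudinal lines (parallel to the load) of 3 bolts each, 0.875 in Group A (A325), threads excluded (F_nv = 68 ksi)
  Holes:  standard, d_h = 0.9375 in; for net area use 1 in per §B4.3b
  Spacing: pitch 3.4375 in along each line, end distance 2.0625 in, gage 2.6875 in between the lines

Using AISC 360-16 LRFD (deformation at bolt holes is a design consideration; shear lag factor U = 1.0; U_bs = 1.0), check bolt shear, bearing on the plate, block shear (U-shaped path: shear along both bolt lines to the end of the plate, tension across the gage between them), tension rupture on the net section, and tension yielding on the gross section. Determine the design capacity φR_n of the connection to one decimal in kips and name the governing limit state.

Bolt shear: A_b = π(0.875)²/4 = 0.60132 in². φR_n = 0.75 × 68 × 0.60132 × 6 × 1 = 184.0 kips.
Bearing (0.25 in plate, F_u = 65 ksi): end bolts L_c = 2.0625 − 0.9375/2 = 1.59375, R_n = min(1.2×1.59375×0.25×65, 2.4×0.875×0.25×65) = 31.078 kips/bolt; interior L_c = 3.4375 − 0.9375 = 2.5, R_n = 34.125 kips/bolt. φR_n = 0.75 × (2×31.078 + 4×34.125) = 149.0 kips.
Block shear: shear path 2×[2.0625+2×3.4375] = 2×8.9375 in, A_gv = 4.4688, A_nv = 2×(8.9375 − 2.5×1)×0.25 = 3.2188 in²; tension across gage: (2.6875 − 1×1)×0.25 = 0.42188 in². R_n = min(0.6×65×3.2188, 0.6×50×4.4688) + 1.0×65×0.42188 = min(125.53, 134.06) + 27.422 = 152.95 kips. φR_n = 0.75 × 152.95 = 114.7 kips.
Tension rupture (net): A_n = (9.625 − 2×1)×0.25 = 1.9063 in² (U = 1.0, A_e = A_n). φR_n = 0.75 × 65 × 1.9063 = 92.9 kips.
Tension yield (gross): A_g = 9.625×0.25 = 2.4063 in². φR_n = 0.90 × 50 × 2.4063 = 108.3 kips.
Governing: min(184.0, 149.0, 114.7, 92.9, 108.3) = 92.9 kips → net-section rupture.

92.9 kips (net-section rupture governs)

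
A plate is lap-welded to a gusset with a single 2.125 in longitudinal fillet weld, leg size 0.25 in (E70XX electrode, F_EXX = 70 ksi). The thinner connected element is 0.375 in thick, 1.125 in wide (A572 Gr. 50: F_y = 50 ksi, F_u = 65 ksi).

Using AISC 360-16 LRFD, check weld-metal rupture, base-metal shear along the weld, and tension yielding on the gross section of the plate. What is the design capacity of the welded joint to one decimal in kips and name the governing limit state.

11.8 kips (weld metal governs)

Weld metal: throat = 0.707×0.25 = 0.17675 in, L = 2.125 in. φR_n = 0.75 × 0.6 × 70 × 0.17675 × 2.125 = 11.8 kips.
Base metal shear (0.375 in plate): yield φR_n = 1.0×0.6×50×0.375×2.125 = 23.9 kips; rupture φR_n = 0.75×0.6×65×0.375×2.125 = 23.3 kips; take 23.3 kips (rupture).
Tension yield (gross): A_g = 1.125×0.375 = 0.42188 in². φR_n = 0.90 × 50 × 0.42188 = 19.0 kips.
Governing: min(11.8, 23.3, 19.0) = 11.8 kips → weld metal.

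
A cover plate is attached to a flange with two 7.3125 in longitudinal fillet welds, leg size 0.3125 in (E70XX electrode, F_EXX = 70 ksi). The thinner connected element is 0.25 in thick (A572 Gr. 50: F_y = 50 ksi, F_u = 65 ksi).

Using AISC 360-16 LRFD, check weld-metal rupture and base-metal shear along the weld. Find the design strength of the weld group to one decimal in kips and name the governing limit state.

101.8 kips (weld metal governs)

Weld metal: throat = 0.707×0.3125 = 0.22094 in, L = 2×7.3125 = 14.625 in. φR_n = 0.75 × 0.6 × 70 × 0.22094 × 14.625 = 101.8 kips.
Base metal shear (0.25 in plate): yield φR_n = 1.0×0.6×50×0.25×14.625 = 109.7 kips; rupture φR_n = 0.75×0.6×65×0.25×14.625 = 106.9 kips; take 106.9 kips (rupture).
Governing: min(101.8, 106.9) = 101.8 kips → weld metal.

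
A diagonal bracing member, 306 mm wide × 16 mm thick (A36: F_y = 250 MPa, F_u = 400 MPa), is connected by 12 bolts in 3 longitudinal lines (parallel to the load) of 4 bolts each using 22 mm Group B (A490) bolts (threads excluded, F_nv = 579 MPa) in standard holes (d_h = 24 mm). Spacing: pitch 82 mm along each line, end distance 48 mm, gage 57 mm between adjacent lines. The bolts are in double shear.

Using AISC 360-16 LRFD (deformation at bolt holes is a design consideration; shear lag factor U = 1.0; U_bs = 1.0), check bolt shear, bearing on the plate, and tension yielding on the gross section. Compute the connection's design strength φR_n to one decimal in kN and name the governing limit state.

Bolt shear: A_b = π(22)²/4 = 380.13 mm². φR_n = 0.75 × 579 × 380.13 × 12 × 2 = 3961.7 kN.
Bearing (16 mm plate, F_u = 400 MPa): end bolts L_c = 48 − 24/2 = 36, R_n = min(1.2×36×16×400, 2.4×22×16×400) = 276.48 kN/bolt; interior L_c = 82 − 24 = 58, R_n = 337.92 kN/bolt. φR_n = 0.75 × (3×276.48 + 9×337.92) = 2903.0 kN.
Tension yield (gross): A_g = 306×16 = 4896 mm². φR_n = 0.90 × 250 × 4896 = 1101.6 kN.
Governing: min(3961.7, 2903.0, 1101.6) = 1101.6 kN → gross-section yield.

1101.6 kN (gross-section yield governs)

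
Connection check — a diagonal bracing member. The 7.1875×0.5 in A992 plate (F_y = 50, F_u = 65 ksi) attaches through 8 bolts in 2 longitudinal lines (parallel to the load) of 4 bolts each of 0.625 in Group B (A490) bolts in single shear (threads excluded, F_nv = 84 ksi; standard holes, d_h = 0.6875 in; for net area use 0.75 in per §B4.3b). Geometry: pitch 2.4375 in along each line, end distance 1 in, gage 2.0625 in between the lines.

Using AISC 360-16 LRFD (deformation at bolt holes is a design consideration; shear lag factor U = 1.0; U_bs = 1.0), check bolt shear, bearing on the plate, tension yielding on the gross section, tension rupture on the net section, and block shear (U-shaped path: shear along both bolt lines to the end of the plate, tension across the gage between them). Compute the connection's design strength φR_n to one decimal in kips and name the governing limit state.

138.6 kips (net-section rupture governs)

Bolt shear: A_b = π(0.625)²/4 = 0.3068 in². φR_n = 0.75 × 84 × 0.3068 × 8 × 1 = 154.6 kips.
Bearing (0.5 in plate, F_u = 65 ksi): end bolts L_c = 1 − 0.6875/2 = 0.65625, R_n = min(1.2×0.65625×0.5×65, 2.4×0.625×0.5×65) = 25.594 kips/bolt; interior L_c = 2.4375 − 0.6875 = 1.75, R_n = 48.75 kips/bolt. φR_n = 0.75 × (2×25.594 + 6×48.75) = 257.8 kips.
Tension yield (gross): A_g = 7.1875×0.5 = 3.5938 in². φR_n = 0.90 × 50 × 3.5938 = 161.7 kips.
Tension rupture (net): A_n = (7.1875 − 2×0.75)×0.5 = 2.8438 in² (U = 1.0, A_e = A_n). φR_n = 0.75 × 65 × 2.8438 = 138.6 kips.
Block shear: shear path 2×[1+3×2.4375] = 2×8.3125 in, A_gv = 8.3125, A_nv = 2×(8.3125 − 3.5×0.75)×0.5 = 5.6875 in²; tension across gage: (2.0625 − 1×0.75)×0.5 = 0.65625 in². R_n = min(0.6×65×5.6875, 0.6×50×8.3125) + 1.0×65×0.65625 = min(221.81, 249.38) + 42.656 = 264.47 kips. φR_n = 0.75 × 264.47 = 198.4 kips.
Governing: min(154.6, 257.8, 161.7, 138.6, 198.4) = 138.6 kips → net-section rupture.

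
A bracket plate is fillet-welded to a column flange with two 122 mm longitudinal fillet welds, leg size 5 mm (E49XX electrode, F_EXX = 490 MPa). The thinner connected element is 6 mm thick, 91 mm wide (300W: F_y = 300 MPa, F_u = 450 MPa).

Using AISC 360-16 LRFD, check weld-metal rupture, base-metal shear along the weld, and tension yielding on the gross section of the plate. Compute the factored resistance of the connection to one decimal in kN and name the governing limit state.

Weld metal: throat = 0.707×5 = 3.535 mm, L = 2×122 = 244 mm. φR_n = 0.75 × 0.6 × 490 × 3.535 × 244 = 190.2 kN.
Base metal shear (6 mm plate): yield φR_n = 1.0×0.6×300×6×244 = 263.5 kN; rupture φR_n = 0.75×0.6×450×6×244 = 296.5 kN; take 263.5 kN (yield).
Tension yield (gross): A_g = 91×6 = 546 mm². φR_n = 0.90 × 300 × 546 = 147.4 kN.
Governing: min(190.2, 263.5, 147.4) = 147.4 kN → gross-section yield.

147.4 kN (gross-section yield governs)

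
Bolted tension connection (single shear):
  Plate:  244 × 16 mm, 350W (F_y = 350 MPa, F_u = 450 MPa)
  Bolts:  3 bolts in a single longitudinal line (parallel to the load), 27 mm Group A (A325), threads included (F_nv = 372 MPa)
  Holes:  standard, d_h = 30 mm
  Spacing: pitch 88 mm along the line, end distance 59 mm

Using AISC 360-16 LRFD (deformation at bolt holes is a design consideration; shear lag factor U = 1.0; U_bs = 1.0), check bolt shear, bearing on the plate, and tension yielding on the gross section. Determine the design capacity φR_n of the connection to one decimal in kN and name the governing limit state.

479.2 kN (bolt shear governs)

Bolt shear: A_b = π(27)²/4 = 572.56 mm². φR_n = 0.75 × 372 × 572.56 × 3 × 1 = 479.2 kN.
Bearing (16 mm plate, F_u = 450 MPa): end bolts L_c = 59 − 30/2 = 44, R_n = min(1.2×44×16×450, 2.4×27×16×450) = 380.16 kN/bolt; interior L_c = 88 − 30 = 58, R_n = 466.56 kN/bolt. φR_n = 0.75 × (1×380.16 + 2×466.56) = 985.0 kN.
Tension yield (gross): A_g = 244×16 = 3904 mm². φR_n = 0.90 × 350 × 3904 = 1229.8 kN.
Governing: min(479.2, 985.0, 1229.8) = 479.2 kN → bolt shear.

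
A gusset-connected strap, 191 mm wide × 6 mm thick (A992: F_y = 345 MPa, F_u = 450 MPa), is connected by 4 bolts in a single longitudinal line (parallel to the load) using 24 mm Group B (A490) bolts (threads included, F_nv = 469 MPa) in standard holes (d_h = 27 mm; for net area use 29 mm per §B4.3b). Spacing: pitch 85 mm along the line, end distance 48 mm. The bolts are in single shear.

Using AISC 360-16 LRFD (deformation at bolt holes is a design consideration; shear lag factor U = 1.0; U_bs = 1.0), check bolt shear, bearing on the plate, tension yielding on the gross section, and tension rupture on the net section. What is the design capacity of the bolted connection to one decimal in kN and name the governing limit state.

328.1 kN (net-section rupture governs)

Bolt shear: A_b = π(24)²/4 = 452.39 mm². φR_n = 0.75 × 469 × 452.39 × 4 × 1 = 636.5 kN.
Bearing (6 mm plate, F_u = 450 MPa): end bolts L_c = 48 − 27/2 = 34.5, R_n = min(1.2×34.5×6×450, 2.4×24×6×450) = 111.78 kN/bolt; interior L_c = 85 − 27 = 58, R_n = 155.52 kN/bolt. φR_n = 0.75 × (1×111.78 + 3×155.52) = 433.8 kN.
Tension yield (gross): A_g = 191×6 = 1146 mm². φR_n = 0.90 × 345 × 1146 = 355.8 kN.
Tension rupture (net): A_n = (191 − 1×29)×6 = 972 mm² (U = 1.0, A_e = A_n). φR_n = 0.75 × 450 × 972 = 328.1 kN.
Governing: min(636.5, 433.8, 355.8, 328.1) = 328.1 kN → net-section rupture.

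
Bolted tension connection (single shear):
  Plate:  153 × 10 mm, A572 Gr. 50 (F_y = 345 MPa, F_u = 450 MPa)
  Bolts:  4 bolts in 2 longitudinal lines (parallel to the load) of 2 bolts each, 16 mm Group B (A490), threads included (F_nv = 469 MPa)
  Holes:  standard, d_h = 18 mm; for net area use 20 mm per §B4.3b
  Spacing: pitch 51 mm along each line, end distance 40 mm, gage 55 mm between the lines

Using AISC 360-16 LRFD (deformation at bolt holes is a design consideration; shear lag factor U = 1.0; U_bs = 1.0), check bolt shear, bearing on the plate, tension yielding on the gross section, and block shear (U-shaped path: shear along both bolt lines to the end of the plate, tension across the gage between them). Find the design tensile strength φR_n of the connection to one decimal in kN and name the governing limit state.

Bolt shear: A_b = π(16)²/4 = 201.06 mm². φR_n = 0.75 × 469 × 201.06 × 4 × 1 = 282.9 kN.
Bearing (10 mm plate, F_u = 450 MPa): end bolts L_c = 40 − 18/2 = 31, R_n = min(1.2×31×10×450, 2.4×16×10×450) = 167.4 kN/bolt; interior L_c = 51 − 18 = 33, R_n = 172.8 kN/bolt. φR_n = 0.75 × (2×167.4 + 2×172.8) = 510.3 kN.
Tension yield (gross): A_g = 153×10 = 1530 mm². φR_n = 0.90 × 345 × 1530 = 475.1 kN.
Block shear: shear path 2×[40+1×51] = 2×91 mm, A_gv = 1820, A_nv = 2×(91 − 1.5×20)×10 = 1220 mm²; tension across gage: (55 − 1×20)×10 = 350 mm². R_n = min(0.6×450×1220, 0.6×345×1820) + 1.0×450×350 = min(329.4, 376.74) + 157.5 = 486.9 kN. φR_n = 0.75 × 486.9 = 365.2 kN.
Governing: min(282.9, 510.3, 475.1, 365.2) = 282.9 kN → bolt shear.

282.9 kN (bolt shear governs)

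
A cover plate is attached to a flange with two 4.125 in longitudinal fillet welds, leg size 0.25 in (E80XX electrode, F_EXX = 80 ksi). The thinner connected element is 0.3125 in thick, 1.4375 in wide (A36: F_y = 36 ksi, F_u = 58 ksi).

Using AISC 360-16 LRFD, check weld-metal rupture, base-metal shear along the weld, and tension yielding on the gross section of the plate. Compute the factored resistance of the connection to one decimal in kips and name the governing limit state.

Weld metal: throat = 0.707×0.25 = 0.17675 in, L = 2×4.125 = 8.25 in. φR_n = 0.75 × 0.6 × 80 × 0.17675 × 8.25 = 52.5 kips.
Base metal shear (0.3125 in plate): yield φR_n = 1.0×0.6×36×0.3125×8.25 = 55.7 kips; rupture φR_n = 0.75×0.6×58×0.3125×8.25 = 67.3 kips; take 55.7 kips (yield).
Tension yield (gross): A_g = 1.4375×0.3125 = 0.44922 in². φR_n = 0.90 × 36 × 0.44922 = 14.6 kips.
Governing: min(52.5, 55.7, 14.6) = 14.6 kips → gross-section yield.

14.6 kips (gross-section yield governs)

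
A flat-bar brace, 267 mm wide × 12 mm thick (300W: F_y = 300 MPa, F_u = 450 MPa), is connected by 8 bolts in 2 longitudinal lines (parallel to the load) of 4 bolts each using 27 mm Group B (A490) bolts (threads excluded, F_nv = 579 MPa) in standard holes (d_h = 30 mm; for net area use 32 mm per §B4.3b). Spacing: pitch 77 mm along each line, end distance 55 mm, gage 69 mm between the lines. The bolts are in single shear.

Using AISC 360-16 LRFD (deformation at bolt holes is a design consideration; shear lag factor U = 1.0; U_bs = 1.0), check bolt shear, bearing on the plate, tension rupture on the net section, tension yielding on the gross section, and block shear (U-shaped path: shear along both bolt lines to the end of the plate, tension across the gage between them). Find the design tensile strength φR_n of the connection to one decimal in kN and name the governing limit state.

822.2 kN (net-section rupture governs)

Bolt shear: A_b = π(27)²/4 = 572.56 mm². φR_n = 0.75 × 579 × 572.56 × 8 × 1 = 1989.1 kN.
Bearing (12 mm plate, F_u = 450 MPa): end bolts L_c = 55 − 30/2 = 40, R_n = min(1.2×40×12×450, 2.4×27×12×450) = 259.2 kN/bolt; interior L_c = 77 − 30 = 47, R_n = 304.56 kN/bolt. φR_n = 0.75 × (2×259.2 + 6×304.56) = 1759.3 kN.
Tension rupture (net): A_n = (267 − 2×32)×12 = 2436 mm² (U = 1.0, A_e = A_n). φR_n = 0.75 × 450 × 2436 = 822.2 kN.
Tension yield (gross): A_g = 267×12 = 3204 mm². φR_n = 0.90 × 300 × 3204 = 865.1 kN.
Block shear: shear path 2×[55+3×77] = 2×286 mm, A_gv = 6864, A_nv = 2×(286 − 3.5×32)×12 = 4176 mm²; tension across gage: (69 − 1×32)×12 = 444 mm². R_n = min(0.6×450×4176, 0.6×300×6864) + 1.0×450×444 = min(1127.5, 1235.5) + 199.8 = 1327.3 kN. φR_n = 0.75 × 1327.3 = 995.5 kN.
Governing: min(1989.1, 1759.3, 822.2, 865.1, 995.5) = 822.2 kN → net-section rupture.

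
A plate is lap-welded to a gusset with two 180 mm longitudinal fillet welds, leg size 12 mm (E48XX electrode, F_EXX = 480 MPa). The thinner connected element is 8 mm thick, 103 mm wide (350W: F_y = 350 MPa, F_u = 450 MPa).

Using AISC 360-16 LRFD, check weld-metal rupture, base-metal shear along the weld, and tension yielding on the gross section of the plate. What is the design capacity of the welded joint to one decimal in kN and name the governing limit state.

Weld metal: throat = 0.707×12 = 8.484 mm, L = 2×180 = 360 mm. φR_n = 0.75 × 0.6 × 480 × 8.484 × 360 = 659.7 kN.
Base metal shear (8 mm plate): yield φR_n = 1.0×0.6×350×8×360 = 604.8 kN; rupture φR_n = 0.75×0.6×450×8×360 = 583.2 kN; take 583.2 kN (rupture).
Tension yield (gross): A_g = 103×8 = 824 mm². φR_n = 0.90 × 350 × 824 = 259.6 kN.
Governing: min(659.7, 583.2, 259.6) = 259.6 kN → gross-section yield.

259.6 kN (gross-section yield governs)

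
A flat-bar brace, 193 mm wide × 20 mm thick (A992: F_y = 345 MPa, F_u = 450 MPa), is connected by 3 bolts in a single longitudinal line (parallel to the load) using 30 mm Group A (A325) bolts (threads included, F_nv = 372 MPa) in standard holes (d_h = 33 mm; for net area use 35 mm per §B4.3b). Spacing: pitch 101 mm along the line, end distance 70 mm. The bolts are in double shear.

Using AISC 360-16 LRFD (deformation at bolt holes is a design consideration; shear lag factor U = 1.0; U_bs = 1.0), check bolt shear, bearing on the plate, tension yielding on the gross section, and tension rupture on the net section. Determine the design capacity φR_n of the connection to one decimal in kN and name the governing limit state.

1066.5 kN (net-section rupture governs)

Bolt shear: A_b = π(30)²/4 = 706.86 mm². φR_n = 0.75 × 372 × 706.86 × 3 × 2 = 1183.3 kN.
Bearing (20 mm plate, F_u = 450 MPa): end bolts L_c = 70 − 33/2 = 53.5, R_n = min(1.2×53.5×20×450, 2.4×30×20×450) = 577.8 kN/bolt; interior L_c = 101 − 33 = 68, R_n = 648 kN/bolt. φR_n = 0.75 × (1×577.8 + 2×648) = 1405.4 kN.
Tension yield (gross): A_g = 193×20 = 3860 mm². φR_n = 0.90 × 345 × 3860 = 1198.5 kN.
Tension rupture (net): A_n = (193 − 1×35)×20 = 3160 mm² (U = 1.0, A_e = A_n). φR_n = 0.75 × 450 × 3160 = 1066.5 kN.
Governing: min(1183.3, 1405.4, 1198.5, 1066.5) = 1066.5 kN → net-section rupture.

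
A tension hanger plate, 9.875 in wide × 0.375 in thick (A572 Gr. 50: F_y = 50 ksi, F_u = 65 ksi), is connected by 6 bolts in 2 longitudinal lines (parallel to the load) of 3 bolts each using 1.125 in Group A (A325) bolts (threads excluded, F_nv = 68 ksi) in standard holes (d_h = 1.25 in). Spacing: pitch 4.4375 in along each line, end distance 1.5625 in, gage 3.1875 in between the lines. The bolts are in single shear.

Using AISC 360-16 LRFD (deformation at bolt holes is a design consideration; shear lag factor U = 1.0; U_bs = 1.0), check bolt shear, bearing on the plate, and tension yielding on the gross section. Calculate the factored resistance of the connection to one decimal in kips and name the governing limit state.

Bolt shear: A_b = π(1.125)²/4 = 0.99402 in². φR_n = 0.75 × 68 × 0.99402 × 6 × 1 = 304.2 kips.
Bearing (0.375 in plate, F_u = 65 ksi): end bolts L_c = 1.5625 − 1.25/2 = 0.9375, R_n = min(1.2×0.9375×0.375×65, 2.4×1.125×0.375×65) = 27.422 kips/bolt; interior L_c = 4.4375 − 1.25 = 3.1875, R_n = 65.813 kips/bolt. φR_n = 0.75 × (2×27.422 + 4×65.813) = 238.6 kips.
Tension yield (gross): A_g = 9.875×0.375 = 3.7031 in². φR_n = 0.90 × 50 × 3.7031 = 166.6 kips.
Governing: min(304.2, 238.6, 166.6) = 166.6 kips → gross-section yield.

166.6 kips (gross-section yield governs)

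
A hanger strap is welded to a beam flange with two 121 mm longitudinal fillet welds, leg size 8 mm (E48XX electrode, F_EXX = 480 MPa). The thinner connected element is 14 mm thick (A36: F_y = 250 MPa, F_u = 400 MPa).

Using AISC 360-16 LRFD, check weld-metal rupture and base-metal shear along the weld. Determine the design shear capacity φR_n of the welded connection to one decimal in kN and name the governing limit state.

Weld metal: throat = 0.707×8 = 5.656 mm, L = 2×121 = 242 mm. φR_n = 0.75 × 0.6 × 480 × 5.656 × 242 = 295.7 kN.
Base metal shear (14 mm plate): yield φR_n = 1.0×0.6×250×14×242 = 508.2 kN; rupture φR_n = 0.75×0.6×400×14×242 = 609.8 kN; take 508.2 kN (yield).
Governing: min(295.7, 508.2) = 295.7 kN → weld metal.

295.7 kN (weld metal governs)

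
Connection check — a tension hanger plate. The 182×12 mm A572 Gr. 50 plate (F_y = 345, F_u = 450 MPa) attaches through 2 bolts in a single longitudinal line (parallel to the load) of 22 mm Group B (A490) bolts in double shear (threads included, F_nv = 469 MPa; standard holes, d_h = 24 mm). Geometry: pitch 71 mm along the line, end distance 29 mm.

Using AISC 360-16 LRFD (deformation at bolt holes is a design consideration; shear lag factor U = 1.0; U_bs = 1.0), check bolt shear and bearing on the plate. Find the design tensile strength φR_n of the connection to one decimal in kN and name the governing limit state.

Bolt shear: A_b = π(22)²/4 = 380.13 mm². φR_n = 0.75 × 469 × 380.13 × 2 × 2 = 534.8 kN.
Bearing (12 mm plate, F_u = 450 MPa): end bolts L_c = 29 − 24/2 = 17, R_n = min(1.2×17×12×450, 2.4×22×12×450) = 110.16 kN/bolt; interior L_c = 71 − 24 = 47, R_n = 285.12 kN/bolt. φR_n = 0.75 × (1×110.16 + 1×285.12) = 296.5 kN.
Governing: min(534.8, 296.5) = 296.5 kN → bearing.

296.5 kN (bearing governs)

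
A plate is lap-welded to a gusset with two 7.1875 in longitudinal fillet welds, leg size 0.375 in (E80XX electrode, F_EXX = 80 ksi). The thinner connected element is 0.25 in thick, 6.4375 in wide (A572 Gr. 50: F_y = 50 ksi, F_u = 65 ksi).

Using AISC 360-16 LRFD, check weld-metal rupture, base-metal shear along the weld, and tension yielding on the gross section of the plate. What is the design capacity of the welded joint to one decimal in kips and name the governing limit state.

72.4 kips (gross-section yield governs)

Weld metal: throat = 0.707×0.375 = 0.26513 in, L = 2×7.1875 = 14.375 in. φR_n = 0.75 × 0.6 × 80 × 0.26513 × 14.375 = 137.2 kips.
Base metal shear (0.25 in plate): yield φR_n = 1.0×0.6×50×0.25×14.375 = 107.8 kips; rupture φR_n = 0.75×0.6×65×0.25×14.375 = 105.1 kips; take 105.1 kips (rupture).
Tension yield (gross): A_g = 6.4375×0.25 = 1.6094 in². φR_n = 0.90 × 50 × 1.6094 = 72.4 kips.
Governing: min(137.2, 105.1, 72.4) = 72.4 kips → gross-section yield.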